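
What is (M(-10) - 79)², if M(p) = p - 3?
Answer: 8464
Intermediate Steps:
M(p) = -3 + p
(M(-10) - 79)² = ((-3 - 10) - 79)² = (-13 - 79)² = (-92)² = 8464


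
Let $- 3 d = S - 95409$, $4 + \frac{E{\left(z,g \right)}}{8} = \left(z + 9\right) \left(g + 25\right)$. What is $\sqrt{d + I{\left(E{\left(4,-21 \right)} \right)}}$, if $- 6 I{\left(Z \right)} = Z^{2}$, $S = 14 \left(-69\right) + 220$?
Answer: $\frac{\sqrt{67281}}{3} \approx 86.462$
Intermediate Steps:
$S = -746$ ($S = -966 + 220 = -746$)
$E{\left(z,g \right)} = -32 + 8 \left(9 + z\right) \left(25 + g\right)$ ($E{\left(z,g \right)} = -32 + 8 \left(z + 9\right) \left(g + 25\right) = -32 + 8 \left(9 + z\right) \left(25 + g\right)$)
$I{\left(Z \right)} = - \frac{Z^{2}}{6}$
$d = \frac{96155}{3}$ ($d = - \frac{-746 - 95409}{3} = \left(- \frac{1}{3}\right) \left(-96155\right) = \frac{96155}{3} \approx 32052.0$)
$\sqrt{d + I{\left(E{\left(4,-21 \right)} \right)}} = \sqrt{\frac{96155}{3} - \frac{\left(1768 + 72 \left(-21\right) + 200 \cdot 4 + 8 \left(-21\right) 4\right)^{2}}{6}} = \sqrt{\frac{96155}{3} - \frac{\left(1768 - 1512 + 800 - 672\right)^{2}}{6}} = \sqrt{\frac{96155}{3} - \frac{384^{2}}{6}} = \sqrt{\frac{96155}{3} - 24576} = \sqrt{\frac{22427}{3}} = \frac{\sqrt{67281}}{3}$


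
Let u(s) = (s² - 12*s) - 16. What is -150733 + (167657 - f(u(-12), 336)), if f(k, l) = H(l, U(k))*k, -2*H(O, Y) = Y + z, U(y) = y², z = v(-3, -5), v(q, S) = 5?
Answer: 10079428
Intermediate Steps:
z = 5
H(O, Y) = -5/2 - Y/2 (H(O, Y) = -(Y + 5)/2 = -(5 + Y)/2 = -5/2 - Y/2)
u(s) = -16 + s² - 12*s
f(k, l) = k*(-5/2 - k²/2) (f(k, l) = (-5/2 - k²/2)*k = k*(-5/2 - k²/2))
-150733 + (167657 - f(u(-12), 336)) = -150733 + (167657 - (-1)*(-16 + (-12)² - 12*(-12))*(5 + (-16 + (-12)² - 12*(-12))²)/2) = -150733 + (167657 - (-1)*(-16 + 144 + 144)*(5 + (-16 + 144 + 144)²)/2) = -150733 + (167657 - (-1)*272*(5 + 272²)/2) = -150733 + (167657 - (-1)*272*(5 + 73984)/2) = -150733 + (167657 - (-1)*272*73989/2) = -150733 + (167657 - 1*(-10062504)) = -150733 + (167657 + 10062504) = -150733 + 10230161 = 10079428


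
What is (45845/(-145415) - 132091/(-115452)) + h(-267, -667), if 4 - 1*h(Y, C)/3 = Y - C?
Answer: -3986153309843/3357690516 ≈ -1187.2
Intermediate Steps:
h(Y, C) = 12 - 3*Y + 3*C (h(Y, C) = 12 - 3*(Y - C) = 12 + (-3*Y + 3*C) = 12 - 3*Y + 3*C)
(45845/(-145415) - 132091/(-115452)) + h(-267, -667) = (45845/(-145415) - 132091/(-115452)) + (12 - 3*(-267) + 3*(-667)) = (45845*(-1/145415) - 132091*(-1/115452)) + (12 + 801 - 2001) = (-9169/29083 + 132091/115452) - 1188 = 2783023165/3357690516 - 1188 = -3986153309843/3357690516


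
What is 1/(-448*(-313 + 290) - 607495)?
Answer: -1/597191 ≈ -1.6745e-6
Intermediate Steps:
1/(-448*(-313 + 290) - 607495) = 1/(-448*(-23) - 607495) = 1/(10304 - 607495) = 1/(-597191) = -1/597191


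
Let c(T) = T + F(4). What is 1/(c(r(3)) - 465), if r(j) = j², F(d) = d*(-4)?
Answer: -1/472 ≈ -0.0021186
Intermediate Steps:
F(d) = -4*d
c(T) = -16 + T (c(T) = T - 4*4 = T - 16 = -16 + T)
1/(c(r(3)) - 465) = 1/((-16 + 3²) - 465) = 1/((-16 + 9) - 465) = 1/(-7 - 465) = 1/(-472) = -1/472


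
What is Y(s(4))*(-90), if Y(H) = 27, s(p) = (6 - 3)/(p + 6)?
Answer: -2430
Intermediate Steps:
s(p) = 3/(6 + p)
Y(s(4))*(-90) = 27*(-90) = -2430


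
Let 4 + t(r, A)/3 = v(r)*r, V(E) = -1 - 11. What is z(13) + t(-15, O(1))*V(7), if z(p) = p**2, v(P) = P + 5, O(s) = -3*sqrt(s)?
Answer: -5087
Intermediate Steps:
V(E) = -12
v(P) = 5 + P
t(r, A) = -12 + 3*r*(5 + r) (t(r, A) = -12 + 3*((5 + r)*r) = -12 + 3*(r*(5 + r)) = -12 + 3*r*(5 + r))
z(13) + t(-15, O(1))*V(7) = 13**2 + (-12 + 3*(-15)*(5 - 15))*(-12) = 169 + (-12 + 3*(-15)*(-10))*(-12) = 169 + (-12 + 450)*(-12) = 169 + 438*(-12) = 169 - 5256 = -5087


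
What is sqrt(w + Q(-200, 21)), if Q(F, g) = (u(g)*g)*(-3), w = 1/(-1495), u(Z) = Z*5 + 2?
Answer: 2*I*sqrt(3766576255)/1495 ≈ 82.104*I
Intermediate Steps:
u(Z) = 2 + 5*Z (u(Z) = 5*Z + 2 = 2 + 5*Z)
w = -1/1495 ≈ -0.00066890
Q(F, g) = -3*g*(2 + 5*g) (Q(F, g) = ((2 + 5*g)*g)*(-3) = (g*(2 + 5*g))*(-3) = -3*g*(2 + 5*g))
sqrt(w + Q(-200, 21)) = sqrt(-1/1495 - 3*21*(2 + 5*21)) = sqrt(-1/1495 - 3*21*(2 + 105)) = sqrt(-1/1495 - 3*21*107) = sqrt(-1/1495 - 6741) = sqrt(-10077796/1495) = 2*I*sqrt(3766576255)/1495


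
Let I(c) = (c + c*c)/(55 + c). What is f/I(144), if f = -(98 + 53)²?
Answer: -4537399/20880 ≈ -217.31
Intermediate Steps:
I(c) = (c + c²)/(55 + c)
f = -22801 (f = -1*151² = -1*22801 = -22801)
f/I(144) = -22801*(55 + 144)/(144*(1 + 144)) = -22801/(144*145/199) = -22801/(144*(1/199)*145) = -22801/20880/199 = -22801*199/20880 = -4537399/20880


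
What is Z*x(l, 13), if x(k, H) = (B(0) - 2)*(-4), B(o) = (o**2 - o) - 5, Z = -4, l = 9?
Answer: -112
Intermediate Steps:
B(o) = -5 + o**2 - o
x(k, H) = 28 (x(k, H) = ((-5 + 0**2 - 1*0) - 2)*(-4) = ((-5 + 0 + 0) - 2)*(-4) = (-5 - 2)*(-4) = -7*(-4) = 28)
Z*x(l, 13) = -4*28 = -112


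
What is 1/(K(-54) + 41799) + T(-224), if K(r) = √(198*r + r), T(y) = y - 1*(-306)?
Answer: 47755915951/582389049 - I*√1194/582389049 ≈ 82.0 - 5.9332e-8*I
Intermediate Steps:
T(y) = 306 + y (T(y) = y + 306 = 306 + y)
K(r) = √199*√r (K(r) = √(199*r) = √199*√r)
1/(K(-54) + 41799) + T(-224) = 1/(√199*√(-54) + 41799) + (306 - 224) = 1/(√199*(3*I*√6) + 41799) + 82 = 1/(3*I*√1194 + 41799) + 82 = 1/(41799 + 3*I*√1194) + 82 = 82 + 1/(41799 + 3*I*√1194)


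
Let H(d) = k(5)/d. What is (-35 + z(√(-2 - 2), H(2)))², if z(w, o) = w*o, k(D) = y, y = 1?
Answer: (35 - I)² ≈ 1224.0 - 70.0*I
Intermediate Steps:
k(D) = 1
H(d) = 1/d
z(w, o) = o*w
(-35 + z(√(-2 - 2), H(2)))² = (-35 + √(-2 - 2)/2)² = (-35 + √(-4)/2)² = (-35 + (2*I)/2)² = (-35 + I)²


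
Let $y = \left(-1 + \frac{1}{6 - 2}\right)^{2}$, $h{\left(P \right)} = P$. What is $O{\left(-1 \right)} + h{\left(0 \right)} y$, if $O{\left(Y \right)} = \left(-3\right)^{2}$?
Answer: $9$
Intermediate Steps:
$O{\left(Y \right)} = 9$
$y = \frac{9}{16}$ ($y = \left(-1 + \frac{1}{4}\right)^{2} = \left(- \frac{3}{4}\right)^{2} = \frac{9}{16} \approx 0.5625$)
$O{\left(-1 \right)} + h{\left(0 \right)} y = 9 + 0 \cdot \frac{9}{16} = 9 + 0 = 9$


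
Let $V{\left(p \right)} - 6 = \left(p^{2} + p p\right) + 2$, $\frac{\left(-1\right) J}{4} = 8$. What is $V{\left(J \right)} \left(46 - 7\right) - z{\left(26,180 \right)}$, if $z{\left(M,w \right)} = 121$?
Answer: $80063$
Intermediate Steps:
$J = -32$ ($J = \left(-4\right) 8 = -32$)
$V{\left(p \right)} = 8 + 2 p^{2}$ ($V{\left(p \right)} = 6 + \left(\left(p^{2} + p p\right) + 2\right) = 6 + \left(\left(p^{2} + p^{2}\right) + 2\right) = 6 + \left(2 p^{2} + 2\right) = 6 + \left(2 + 2 p^{2}\right) = 8 + 2 p^{2}$)
$V{\left(J \right)} \left(46 - 7\right) - z{\left(26,180 \right)} = \left(8 + 2 \left(-32\right)^{2}\right) \left(46 - 7\right) - 121 = \left(8 + 2 \cdot 1024\right) 39 - 121 = \left(8 + 2048\right) 39 - 121 = 2056 \cdot 39 - 121 = 80184 - 121 = 80063$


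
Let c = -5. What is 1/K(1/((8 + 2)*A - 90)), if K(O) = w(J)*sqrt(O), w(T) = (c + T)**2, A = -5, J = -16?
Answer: -2*I*sqrt(35)/441 ≈ -0.02683*I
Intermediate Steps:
w(T) = (-5 + T)**2
K(O) = 441*sqrt(O) (K(O) = (-5 - 16)**2*sqrt(O) = (-21)**2*sqrt(O) = 441*sqrt(O))
1/K(1/((8 + 2)*A - 90)) = 1/(441*sqrt(1/((8 + 2)*(-5) - 90))) = 1/(441*sqrt(1/(10*(-5) - 90))) = 1/(441*sqrt(1/(-50 - 90))) = 1/(441*sqrt(1/(-140))) = 1/(441*sqrt(-1/140)) = 1/(441*(I*sqrt(35)/70)) = 1/(63*I*sqrt(35)/10) = -2*I*sqrt(35)/441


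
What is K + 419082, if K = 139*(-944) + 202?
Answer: 288068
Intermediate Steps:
K = -131014 (K = -131216 + 202 = -131014)
K + 419082 = -131014 + 419082 = 288068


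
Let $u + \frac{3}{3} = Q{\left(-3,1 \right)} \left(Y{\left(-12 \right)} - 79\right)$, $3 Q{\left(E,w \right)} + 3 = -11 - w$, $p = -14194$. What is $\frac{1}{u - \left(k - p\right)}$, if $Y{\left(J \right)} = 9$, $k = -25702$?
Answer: $\frac{1}{11857} \approx 8.4338 \cdot 10^{-5}$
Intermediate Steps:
$Q{\left(E,w \right)} = - \frac{14}{3} - \frac{w}{3}$ ($Q{\left(E,w \right)} = -1 + \frac{-11 - w}{3} = -1 - \left(\frac{11}{3} + \frac{w}{3}\right) = - \frac{14}{3} - \frac{w}{3}$)
$u = 349$ ($u = -1 + \left(- \frac{14}{3} - \frac{1}{3}\right) \left(9 - 79\right) = -1 + \left(- \frac{14}{3} - \frac{1}{3}\right) \left(-70\right) = -1 - -350 = -1 + 350 = 349$)
$\frac{1}{u - \left(k - p\right)} = \frac{1}{349 - -11508} = \frac{1}{349 + \left(-14194 + 25702\right)} = \frac{1}{349 + 11508} = \frac{1}{11857}$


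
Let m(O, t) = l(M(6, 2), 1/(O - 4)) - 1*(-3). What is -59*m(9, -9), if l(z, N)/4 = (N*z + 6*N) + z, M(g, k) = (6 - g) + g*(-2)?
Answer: 14691/5 ≈ 2938.2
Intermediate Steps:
M(g, k) = 6 - 3*g (M(g, k) = (6 - g) - 2*g = 6 - 3*g)
l(z, N) = 4*z + 24*N + 4*N*z (l(z, N) = 4*((N*z + 6*N) + z) = 4*((6*N + N*z) + z) = 4*(z + 6*N + N*z) = 4*z + 24*N + 4*N*z)
m(O, t) = -45 - 24/(-4 + O) (m(O, t) = (4*(6 - 3*6) + 24/(O - 4) + 4*(6 - 3*6)/(O - 4)) - 1*(-3) = (4*(6 - 18) + 24/(-4 + O) + 4*(6 - 18)/(-4 + O)) + 3 = (4*(-12) + 24/(-4 + O) + 4*(-12)/(-4 + O)) + 3 = (-48 + 24/(-4 + O) - 48/(-4 + O)) + 3 = (-48 - 24/(-4 + O)) + 3 = -45 - 24/(-4 + O))
-59*m(9, -9) = -177*(52 - 15*9)/(-4 + 9) = -177*(52 - 135)/5 = -177*(-83)/5 = -59*(-249/5) = 14691/5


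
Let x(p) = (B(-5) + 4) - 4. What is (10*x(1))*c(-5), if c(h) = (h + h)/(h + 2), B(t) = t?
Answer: -500/3 ≈ -166.67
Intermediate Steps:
x(p) = -5 (x(p) = (-5 + 4) - 4 = -1 - 4 = -5)
c(h) = 2*h/(2 + h) (c(h) = (2*h)/(2 + h) = 2*h/(2 + h))
(10*x(1))*c(-5) = (10*(-5))*(2*(-5)/(2 - 5)) = -100*(-5)/(-3) = -100*(-5)*(-1)/3 = -50*10/3 = -500/3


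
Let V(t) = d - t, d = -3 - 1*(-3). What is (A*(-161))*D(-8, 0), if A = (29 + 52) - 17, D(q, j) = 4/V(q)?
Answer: -5152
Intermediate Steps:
d = 0 (d = -3 + 3 = 0)
V(t) = -t (V(t) = 0 - t = -t)
D(q, j) = -4/q (D(q, j) = 4/((-q)) = 4*(-1/q) = -4/q)
A = 64 (A = 81 - 17 = 64)
(A*(-161))*D(-8, 0) = (64*(-161))*(-4/(-8)) = -(-41216)*(-1)/8 = -10304*1/2 = -5152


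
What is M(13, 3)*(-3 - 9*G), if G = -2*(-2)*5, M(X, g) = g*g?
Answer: -1647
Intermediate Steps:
M(X, g) = g²
G = 20 (G = 4*5 = 20)
M(13, 3)*(-3 - 9*G) = 3²*(-3 - 9*20) = 9*(-3 - 180) = 9*(-183) = -1647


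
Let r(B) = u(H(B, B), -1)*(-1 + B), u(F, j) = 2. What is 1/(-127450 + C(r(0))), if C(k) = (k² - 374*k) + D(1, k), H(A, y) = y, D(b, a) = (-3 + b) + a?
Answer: -1/126702 ≈ -7.8925e-6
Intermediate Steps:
D(b, a) = -3 + a + b
r(B) = -2 + 2*B (r(B) = 2*(-1 + B) = -2 + 2*B)
C(k) = -2 + k² - 373*k (C(k) = (k² - 374*k) + (-3 + k + 1) = (k² - 374*k) + (-2 + k) = -2 + k² - 373*k)
1/(-127450 + C(r(0))) = 1/(-127450 + (-2 + (-2 + 2*0)² - 373*(-2 + 2*0))) = 1/(-127450 + (-2 + (-2 + 0)² - 373*(-2 + 0))) = 1/(-127450 + (-2 + (-2)² - 373*(-2))) = 1/(-127450 + (-2 + 4 + 746)) = 1/(-127450 + 748) = 1/(-126702) = -1/126702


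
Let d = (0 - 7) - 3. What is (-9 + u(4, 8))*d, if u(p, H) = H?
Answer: 10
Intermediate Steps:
d = -10 (d = -7 - 3 = -10)
(-9 + u(4, 8))*d = (-9 + 8)*(-10) = -1*(-10) = 10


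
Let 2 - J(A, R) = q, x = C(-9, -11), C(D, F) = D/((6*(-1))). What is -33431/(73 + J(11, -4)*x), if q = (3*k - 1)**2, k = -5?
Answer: 33431/308 ≈ 108.54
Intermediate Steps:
C(D, F) = -D/6 (C(D, F) = D/(-6) = D*(-1/6) = -D/6)
q = 256 (q = (3*(-5) - 1)**2 = (-15 - 1)**2 = (-16)**2 = 256)
x = 3/2 (x = -1/6*(-9) = 3/2 ≈ 1.5000)
J(A, R) = -254 (J(A, R) = 2 - 1*256 = 2 - 256 = -254)
-33431/(73 + J(11, -4)*x) = -33431/(73 - 254*3/2) = -33431/(73 - 381) = -33431/(-308) = -33431*(-1/308) = 33431/308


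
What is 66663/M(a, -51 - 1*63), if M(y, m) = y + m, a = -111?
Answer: -7407/25 ≈ -296.28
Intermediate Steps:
M(y, m) = m + y
66663/M(a, -51 - 1*63) = 66663/((-51 - 1*63) - 111) = 66663/((-51 - 63) - 111) = 66663/(-114 - 111) = 66663/(-225) = 66663*(-1/225) = -7407/25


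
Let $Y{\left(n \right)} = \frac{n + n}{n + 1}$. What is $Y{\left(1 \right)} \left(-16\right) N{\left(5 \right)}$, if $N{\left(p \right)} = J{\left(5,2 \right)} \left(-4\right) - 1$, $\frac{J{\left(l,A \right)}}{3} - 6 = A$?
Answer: $1552$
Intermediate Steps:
$J{\left(l,A \right)} = 18 + 3 A$
$Y{\left(n \right)} = \frac{2 n}{1 + n}$
$N{\left(p \right)} = -97$ ($N{\left(p \right)} = \left(18 + 3 \cdot 2\right) \left(-4\right) - 1 = \left(18 + 6\right) \left(-4\right) - 1 = 24 \left(-4\right) - 1 = -96 - 1 = -97$)
$Y{\left(1 \right)} \left(-16\right) N{\left(5 \right)} = 2 \cdot 1 \frac{1}{1 + 1} \left(-16\right) \left(-97\right) = 2 \cdot 1 \cdot \frac{1}{2} \left(-16\right) \left(-97\right) = 1 \left(-16\right) \left(-97\right) = \left(-16\right) \left(-97\right) = 1552$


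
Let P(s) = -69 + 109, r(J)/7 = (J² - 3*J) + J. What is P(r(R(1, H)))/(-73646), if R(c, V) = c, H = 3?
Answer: -20/36823 ≈ -0.00054314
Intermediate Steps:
r(J) = -14*J + 7*J² (r(J) = 7*((J² - 3*J) + J) = 7*(J² - 2*J) = -14*J + 7*J²)
P(s) = 40
P(r(R(1, H)))/(-73646) = 40/(-73646) = 40*(-1/73646) = -20/36823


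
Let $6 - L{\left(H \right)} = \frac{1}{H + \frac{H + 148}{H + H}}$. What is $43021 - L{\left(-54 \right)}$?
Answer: $\frac{127453391}{2963} \approx 43015.0$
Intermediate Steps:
$L{\left(H \right)} = 6 - \frac{1}{H + \frac{148 + H}{2 H}}$ ($L{\left(H \right)} = 6 - \frac{1}{H + \frac{H + 148}{H + H}} = 6 - \frac{1}{H + \frac{148 + H}{2 H}}$)
$43021 - L{\left(-54 \right)} = 43021 - \frac{4 \left(222 - 54 + 3 \left(-54\right)^{2}\right)}{148 - 54 + 2 \left(-54\right)^{2}} = 43021 - \frac{4 \left(222 - 54 + 3 \cdot 2916\right)}{148 - 54 + 2 \cdot 2916} = 43021 - \frac{4 \left(222 - 54 + 8748\right)}{148 - 54 + 5832} = 43021 - 4 \cdot \frac{1}{5926} \cdot 8916 = 43021 - \frac{17832}{2963} = \frac{127453391}{2963}$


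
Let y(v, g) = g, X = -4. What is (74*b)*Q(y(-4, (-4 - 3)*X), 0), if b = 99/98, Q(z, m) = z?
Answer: 14652/7 ≈ 2093.1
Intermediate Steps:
b = 99/98 (b = 99*(1/98) = 99/98 ≈ 1.0102)
(74*b)*Q(y(-4, (-4 - 3)*X), 0) = (74*(99/98))*((-4 - 3)*(-4)) = 3663*(-7*(-4))/49 = (3663/49)*28 = 14652/7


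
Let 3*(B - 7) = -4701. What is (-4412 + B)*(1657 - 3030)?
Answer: 8199556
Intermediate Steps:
B = -1560 (B = 7 + (⅓)*(-4701) = 7 - 1567 = -1560)
(-4412 + B)*(1657 - 3030) = (-4412 - 1560)*(1657 - 3030) = -5972*(-1373) = 8199556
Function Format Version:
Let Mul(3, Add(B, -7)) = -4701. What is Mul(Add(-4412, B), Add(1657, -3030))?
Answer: 8199556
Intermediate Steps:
B = -1560 (B = Add(7, Mul(Rational(1, 3), -4701)) = Add(7, -1567) = -1560)
Mul(Add(-4412, B), Add(1657, -3030)) = Mul(Add(-4412, -1560), Add(1657, -3030)) = Mul(-5972, -1373) = 8199556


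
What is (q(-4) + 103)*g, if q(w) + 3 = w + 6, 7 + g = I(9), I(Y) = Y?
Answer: 204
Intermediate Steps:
g = 2 (g = -7 + 9 = 2)
q(w) = 3 + w (q(w) = -3 + (w + 6) = -3 + (6 + w) = 3 + w)
(q(-4) + 103)*g = ((3 - 4) + 103)*2 = (-1 + 103)*2 = 102*2 = 204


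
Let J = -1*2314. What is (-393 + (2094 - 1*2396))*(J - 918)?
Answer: 2246240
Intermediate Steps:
J = -2314
(-393 + (2094 - 1*2396))*(J - 918) = (-393 + (2094 - 1*2396))*(-2314 - 918) = (-393 + (2094 - 2396))*(-3232) = (-393 - 302)*(-3232) = -695*(-3232) = 2246240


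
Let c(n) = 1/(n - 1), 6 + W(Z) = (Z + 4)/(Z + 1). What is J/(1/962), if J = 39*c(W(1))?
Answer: -25012/3 ≈ -8337.3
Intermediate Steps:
W(Z) = -6 + (4 + Z)/(1 + Z) (W(Z) = -6 + (Z + 4)/(Z + 1) = -6 + (4 + Z)/(1 + Z))
c(n) = 1/(-1 + n)
J = -26/3 (J = 39/(-1 + (-2 - 5*1)/(1 + 1)) = 39/(-1 + (-2 - 5)/2) = 39/(-1 + (1/2)*(-7)) = 39/(-1 - 7/2) = 39/(-9/2) = 39*(-2/9) = -26/3 ≈ -8.6667)
J/(1/962) = -26/(3*(1/962)) = -26/(3*1/962) = -26/3*962 = -25012/3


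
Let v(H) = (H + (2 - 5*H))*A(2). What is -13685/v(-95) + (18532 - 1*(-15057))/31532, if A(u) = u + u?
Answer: -95047857/12045224 ≈ -7.8909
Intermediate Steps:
A(u) = 2*u
v(H) = 8 - 16*H (v(H) = (H + (2 - 5*H))*(2*2) = (2 - 4*H)*4 = 8 - 16*H)
-13685/v(-95) + (18532 - 1*(-15057))/31532 = -13685/(8 - 16*(-95)) + (18532 - 1*(-15057))/31532 = -13685/(8 + 1520) + (18532 + 15057)*(1/31532) = -13685/1528 + 33589*(1/31532) = -13685*1/1528 + 33589/31532 = -13685/1528 + 33589/31532 = -95047857/12045224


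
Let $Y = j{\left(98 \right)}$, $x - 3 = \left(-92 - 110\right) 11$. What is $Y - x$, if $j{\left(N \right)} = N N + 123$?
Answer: $11946$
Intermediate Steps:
$j{\left(N \right)} = 123 + N^{2}$ ($j{\left(N \right)} = N^{2} + 123 = 123 + N^{2}$)
$x = -2219$ ($x = 3 + \left(-92 - 110\right) 11 = 3 - 2222 = -2219$)
$Y = 9727$ ($Y = 123 + 98^{2} = 123 + 9604 = 9727$)
$Y - x = 9727 - -2219 = 9727 + 2219 = 11946$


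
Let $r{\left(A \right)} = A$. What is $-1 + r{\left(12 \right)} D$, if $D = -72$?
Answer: $-865$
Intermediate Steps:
$-1 + r{\left(12 \right)} D = -1 + 12 \left(-72\right) = -1 - 864 = -865$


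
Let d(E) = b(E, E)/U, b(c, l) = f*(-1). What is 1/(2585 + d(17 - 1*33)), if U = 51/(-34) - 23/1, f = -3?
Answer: 49/126659 ≈ 0.00038687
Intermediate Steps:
b(c, l) = 3 (b(c, l) = -3*(-1) = 3)
U = -49/2 (U = 51*(-1/34) - 23*1 = -3/2 - 23 = -49/2 ≈ -24.500)
d(E) = -6/49 (d(E) = 3/(-49/2) = 3*(-2/49) = -6/49)
1/(2585 + d(17 - 1*33)) = 1/(2585 - 6/49) = 1/(126659/49) = 49/126659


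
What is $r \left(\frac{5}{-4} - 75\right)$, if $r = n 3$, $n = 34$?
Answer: $- \frac{15555}{2} \approx -7777.5$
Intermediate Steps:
$r = 102$ ($r = 34 \cdot 3 = 102$)
$r \left(\frac{5}{-4} - 75\right) = 102 \left(\frac{5}{-4} - 75\right) = 102 \left(5 \left(- \frac{1}{4}\right) - 75\right) = 102 \left(- \frac{5}{4} - 75\right) = 102 \left(- \frac{305}{4}\right) = - \frac{15555}{2}$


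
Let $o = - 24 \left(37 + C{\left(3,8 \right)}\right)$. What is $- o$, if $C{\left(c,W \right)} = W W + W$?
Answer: $2616$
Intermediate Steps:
$C{\left(c,W \right)} = W + W^{2}$ ($C{\left(c,W \right)} = W^{2} + W = W + W^{2}$)
$o = -2616$ ($o = - 24 \left(37 + 8 \left(1 + 8\right)\right) = - 24 \left(37 + 8 \cdot 9\right) = - 24 \left(37 + 72\right) = \left(-24\right) 109 = -2616$)
$- o = \left(-1\right) \left(-2616\right) = 2616$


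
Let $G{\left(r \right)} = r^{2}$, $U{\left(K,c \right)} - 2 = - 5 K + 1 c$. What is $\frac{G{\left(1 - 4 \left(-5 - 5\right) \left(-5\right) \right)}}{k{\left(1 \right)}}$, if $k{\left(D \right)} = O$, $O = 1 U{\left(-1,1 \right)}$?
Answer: $\frac{39601}{8} \approx 4950.1$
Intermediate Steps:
$U{\left(K,c \right)} = 2 + c - 5 K$ ($U{\left(K,c \right)} = 2 - \left(- c + 5 K\right) = 2 + c - 5 K$)
$O = 8$ ($O = 1 \left(2 + 1 - -5\right) = 1 \left(2 + 1 + 5\right) = 1 \cdot 8 = 8$)
$k{\left(D \right)} = 8$
$\frac{G{\left(1 - 4 \left(-5 - 5\right) \left(-5\right) \right)}}{k{\left(1 \right)}} = \frac{\left(1 - 4 \left(-5 - 5\right) \left(-5\right)\right)^{2}}{8} = \left(1 - 4 \left(\left(-10\right) \left(-5\right)\right)\right)^{2} \cdot \frac{1}{8} = \left(1 - 200\right)^{2} \cdot \frac{1}{8} = \left(-199\right)^{2} \cdot \frac{1}{8} = 39601 \cdot \frac{1}{8} = \frac{39601}{8}$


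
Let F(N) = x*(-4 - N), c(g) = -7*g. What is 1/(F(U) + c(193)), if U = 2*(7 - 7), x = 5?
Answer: -1/1371 ≈ -0.00072939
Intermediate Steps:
U = 0 (U = 2*0 = 0)
F(N) = -20 - 5*N (F(N) = 5*(-4 - N) = -20 - 5*N)
1/(F(U) + c(193)) = 1/((-20 - 5*0) - 7*193) = 1/((-20 + 0) - 1351) = 1/(-20 - 1351) = 1/(-1371) = -1/1371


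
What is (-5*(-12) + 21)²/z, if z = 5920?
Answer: 6561/5920 ≈ 1.1083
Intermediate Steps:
(-5*(-12) + 21)²/z = (-5*(-12) + 21)²/5920 = (60 + 21)²*(1/5920) = 81²*(1/5920) = 6561*(1/5920) = 6561/5920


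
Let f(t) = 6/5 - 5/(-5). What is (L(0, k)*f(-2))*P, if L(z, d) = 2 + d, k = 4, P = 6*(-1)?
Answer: -396/5 ≈ -79.200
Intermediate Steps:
P = -6
f(t) = 11/5 (f(t) = 6*(⅕) - 5*(-⅕) = 6/5 + 1 = 11/5)
(L(0, k)*f(-2))*P = ((2 + 4)*(11/5))*(-6) = (6*(11/5))*(-6) = (66/5)*(-6) = -396/5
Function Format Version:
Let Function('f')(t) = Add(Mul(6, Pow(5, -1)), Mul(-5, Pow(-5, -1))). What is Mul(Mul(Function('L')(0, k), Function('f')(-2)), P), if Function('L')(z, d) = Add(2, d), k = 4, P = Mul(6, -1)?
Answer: Rational(-396, 5) ≈ -79.200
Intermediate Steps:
P = -6
Function('f')(t) = Rational(11, 5) (Function('f')(t) = Add(Mul(6, Rational(1, 5)), Mul(-5, Rational(-1, 5))) = Add(Rational(6, 5), 1) = Rational(11, 5))
Mul(Mul(Function('L')(0, k), Function('f')(-2)), P) = Mul(Mul(Add(2, 4), Rational(11, 5)), -6) = Mul(Mul(6, Rational(11, 5)), -6) = Mul(Rational(66, 5), -6) = Rational(-396, 5)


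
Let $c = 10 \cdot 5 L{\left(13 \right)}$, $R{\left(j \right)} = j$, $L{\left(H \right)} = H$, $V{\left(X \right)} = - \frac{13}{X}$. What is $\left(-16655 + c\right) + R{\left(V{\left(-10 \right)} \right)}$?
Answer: $- \frac{160037}{10} \approx -16004.0$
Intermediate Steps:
$c = 650$ ($c = 10 \cdot 5 \cdot 13 = 50 \cdot 13 = 650$)
$\left(-16655 + c\right) + R{\left(V{\left(-10 \right)} \right)} = \left(-16655 + 650\right) - \frac{13}{-10} = -16005 - - \frac{13}{10} = -16005 + \frac{13}{10} = - \frac{160037}{10}$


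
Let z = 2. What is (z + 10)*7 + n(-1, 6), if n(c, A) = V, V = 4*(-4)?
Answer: 68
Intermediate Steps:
V = -16
n(c, A) = -16
(z + 10)*7 + n(-1, 6) = (2 + 10)*7 - 16 = 12*7 - 16 = 84 - 16 = 68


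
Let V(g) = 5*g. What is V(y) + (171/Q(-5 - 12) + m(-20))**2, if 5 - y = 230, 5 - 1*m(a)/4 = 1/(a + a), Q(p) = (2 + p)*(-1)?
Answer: -531/4 ≈ -132.75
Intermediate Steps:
Q(p) = -2 - p
m(a) = 20 - 2/a (m(a) = 20 - 4/(a + a) = 20 - 4*1/(2*a) = 20 - 2/a)
y = -225 (y = 5 - 1*230 = 5 - 230 = -225)
V(y) + (171/Q(-5 - 12) + m(-20))**2 = 5*(-225) + (171/(-2 - (-5 - 12)) + (20 - 2/(-20)))**2 = -1125 + (171/(-2 - 1*(-17)) + (20 - 2*(-1/20)))**2 = -1125 + (171/(-2 + 17) + (20 + 1/10))**2 = -1125 + (171/15 + 201/10)**2 = -1125 + (171*(1/15) + 201/10)**2 = -1125 + (57/5 + 201/10)**2 = -1125 + (63/2)**2 = -1125 + 3969/4 = -531/4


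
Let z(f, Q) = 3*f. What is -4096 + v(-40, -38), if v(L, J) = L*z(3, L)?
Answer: -4456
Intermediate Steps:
v(L, J) = 9*L (v(L, J) = L*(3*3) = L*9 = 9*L)
-4096 + v(-40, -38) = -4096 + 9*(-40) = -4096 - 360 = -4456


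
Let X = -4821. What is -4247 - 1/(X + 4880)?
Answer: -250574/59 ≈ -4247.0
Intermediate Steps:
-4247 - 1/(X + 4880) = -4247 - 1/(-4821 + 4880) = -4247 - 1/59 = -250574/59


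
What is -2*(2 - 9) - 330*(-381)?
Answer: 125744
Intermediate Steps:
-2*(2 - 9) - 330*(-381) = -2*(-7) + 125730 = 14 + 125730 = 125744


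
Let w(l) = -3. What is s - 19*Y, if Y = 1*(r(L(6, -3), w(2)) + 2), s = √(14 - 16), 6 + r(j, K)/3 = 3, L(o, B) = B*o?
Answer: 133 + I*√2 ≈ 133.0 + 1.4142*I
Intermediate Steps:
r(j, K) = -9 (r(j, K) = -18 + 3*3 = -18 + 9 = -9)
s = I*√2 (s = √(-2) = I*√2 ≈ 1.4142*I)
Y = -7 (Y = 1*(-9 + 2) = 1*(-7) = -7)
s - 19*Y = I*√2 - 19*(-7) = I*√2 + 133 = 133 + I*√2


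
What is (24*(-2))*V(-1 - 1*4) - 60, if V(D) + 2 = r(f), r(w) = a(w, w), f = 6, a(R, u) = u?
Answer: -252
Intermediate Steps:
r(w) = w
V(D) = 4 (V(D) = -2 + 6 = 4)
(24*(-2))*V(-1 - 1*4) - 60 = (24*(-2))*4 - 60 = -48*4 - 60 = -192 - 60 = -252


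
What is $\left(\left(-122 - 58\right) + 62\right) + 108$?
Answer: $-10$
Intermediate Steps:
$\left(\left(-122 - 58\right) + 62\right) + 108 = \left(-180 + 62\right) + 108 = -118 + 108 = -10$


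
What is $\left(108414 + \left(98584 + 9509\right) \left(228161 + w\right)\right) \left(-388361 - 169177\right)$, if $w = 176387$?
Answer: $-24380532022019364$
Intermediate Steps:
$\left(108414 + \left(98584 + 9509\right) \left(228161 + w\right)\right) \left(-388361 - 169177\right) = \left(108414 + \left(98584 + 9509\right) \left(228161 + 176387\right)\right) \left(-388361 - 169177\right) = \left(108414 + 108093 \cdot 404548\right) \left(-557538\right) = \left(108414 + 43728806964\right) \left(-557538\right) = 43728915378 \left(-557538\right) = -24380532022019364$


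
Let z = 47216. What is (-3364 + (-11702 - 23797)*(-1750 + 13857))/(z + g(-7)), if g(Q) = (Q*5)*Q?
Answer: -429789757/47461 ≈ -9055.6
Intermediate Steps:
g(Q) = 5*Q² (g(Q) = (5*Q)*Q = 5*Q²)
(-3364 + (-11702 - 23797)*(-1750 + 13857))/(z + g(-7)) = (-3364 + (-11702 - 23797)*(-1750 + 13857))/(47216 + 5*(-7)²) = (-3364 - 35499*12107)/(47216 + 5*49) = (-3364 - 429786393)/(47216 + 245) = -429789757/47461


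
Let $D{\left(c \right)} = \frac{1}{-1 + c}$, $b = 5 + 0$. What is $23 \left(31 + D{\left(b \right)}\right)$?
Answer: $\frac{2875}{4} \approx 718.75$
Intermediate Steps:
$b = 5$
$23 \left(31 + D{\left(b \right)}\right) = 23 \left(31 + \frac{1}{-1 + 5}\right) = 23 \left(31 + \frac{1}{4}\right) = 23 \cdot \frac{125}{4} = \frac{2875}{4}$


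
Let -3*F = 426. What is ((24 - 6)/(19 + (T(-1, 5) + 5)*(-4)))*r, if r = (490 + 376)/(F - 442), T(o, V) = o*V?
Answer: -3897/2774 ≈ -1.4048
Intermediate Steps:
F = -142 (F = -⅓*426 = -142)
T(o, V) = V*o
r = -433/292 (r = (490 + 376)/(-142 - 442) = 866/(-584) = 866*(-1/584) = -433/292 ≈ -1.4829)
((24 - 6)/(19 + (T(-1, 5) + 5)*(-4)))*r = ((24 - 6)/(19 + (5*(-1) + 5)*(-4)))*(-433/292) = (18/(19 + (-5 + 5)*(-4)))*(-433/292) = (18/(19 + 0*(-4)))*(-433/292) = (18/(19 + 0))*(-433/292) = (18/19)*(-433/292) = -3897/2774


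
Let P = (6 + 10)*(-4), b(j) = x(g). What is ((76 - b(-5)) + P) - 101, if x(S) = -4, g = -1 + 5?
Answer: -85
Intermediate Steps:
g = 4
b(j) = -4
P = -64 (P = 16*(-4) = -64)
((76 - b(-5)) + P) - 101 = ((76 - 1*(-4)) - 64) - 101 = ((76 + 4) - 64) - 101 = (80 - 64) - 101 = 16 - 101 = -85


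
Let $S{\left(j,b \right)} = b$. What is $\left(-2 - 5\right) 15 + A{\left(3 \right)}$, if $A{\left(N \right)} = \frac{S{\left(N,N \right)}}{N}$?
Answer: $-104$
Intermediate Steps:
$A{\left(N \right)} = 1$ ($A{\left(N \right)} = \frac{N}{N} = 1$)
$\left(-2 - 5\right) 15 + A{\left(3 \right)} = \left(-2 - 5\right) 15 + 1 = \left(-7\right) 15 + 1 = -105 + 1 = -104$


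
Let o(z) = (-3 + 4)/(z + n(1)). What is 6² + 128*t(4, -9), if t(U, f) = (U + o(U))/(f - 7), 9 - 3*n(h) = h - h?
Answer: 20/7 ≈ 2.8571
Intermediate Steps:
n(h) = 3 (n(h) = 3 - (h - h)/3 = 3 - ⅓*0 = 3 + 0 = 3)
o(z) = 1/(3 + z) (o(z) = (-3 + 4)/(z + 3) = 1/(3 + z))
t(U, f) = (U + 1/(3 + U))/(-7 + f) (t(U, f) = (U + 1/(3 + U))/(f - 7) = (U + 1/(3 + U))/(-7 + f))
6² + 128*t(4, -9) = 6² + 128*((1 + 4*(3 + 4))/((-7 - 9)*(3 + 4))) = 36 + 128*((1 + 4*7)/(-16*7)) = 36 + 128*(-1/16*⅐*(1 + 28)) = 36 + 128*(-1/16*⅐*29) = 36 + 128*(-29/112) = 36 - 232/7 = 20/7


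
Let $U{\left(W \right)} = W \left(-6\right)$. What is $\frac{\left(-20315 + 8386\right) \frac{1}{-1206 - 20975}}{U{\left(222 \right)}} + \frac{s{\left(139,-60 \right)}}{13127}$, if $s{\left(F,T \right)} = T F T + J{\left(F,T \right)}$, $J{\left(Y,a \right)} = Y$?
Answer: $\frac{14788314212605}{387838422684} \approx 38.13$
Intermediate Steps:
$s{\left(F,T \right)} = F + F T^{2}$ ($s{\left(F,T \right)} = T F T + F = F T T + F = F T^{2} + F = F + F T^{2}$)
$U{\left(W \right)} = - 6 W$
$\frac{\left(-20315 + 8386\right) \frac{1}{-1206 - 20975}}{U{\left(222 \right)}} + \frac{s{\left(139,-60 \right)}}{13127} = \frac{\left(-20315 + 8386\right) \frac{1}{-1206 - 20975}}{\left(-6\right) 222} + \frac{139 \left(1 + \left(-60\right)^{2}\right)}{13127} = \frac{\left(-11929\right) \frac{1}{-22181}}{-1332} + 139 \left(1 + 3600\right) \frac{1}{13127} = \left(-11929\right) \left(- \frac{1}{22181}\right) \left(- \frac{1}{1332}\right) + 139 \cdot 3601 \cdot \frac{1}{13127} = \frac{11929}{22181} \left(- \frac{1}{1332}\right) + 500539 \cdot \frac{1}{13127} = - \frac{11929}{29545092} + \frac{500539}{13127} = \frac{14788314212605}{387838422684}$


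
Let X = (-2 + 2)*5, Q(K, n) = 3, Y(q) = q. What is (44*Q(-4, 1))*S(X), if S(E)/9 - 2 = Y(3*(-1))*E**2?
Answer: 2376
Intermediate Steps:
X = 0 (X = 0*5 = 0)
S(E) = 18 - 27*E**2 (S(E) = 18 + 9*((3*(-1))*E**2) = 18 + 9*(-3*E**2) = 18 - 27*E**2)
(44*Q(-4, 1))*S(X) = (44*3)*(18 - 27*0**2) = 132*(18 - 27*0) = 132*(18 + 0) = 132*18 = 2376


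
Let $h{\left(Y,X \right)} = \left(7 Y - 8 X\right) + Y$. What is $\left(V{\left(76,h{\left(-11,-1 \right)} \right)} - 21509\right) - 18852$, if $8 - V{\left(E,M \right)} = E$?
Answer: $-40429$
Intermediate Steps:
$h{\left(Y,X \right)} = - 8 X + 8 Y$ ($h{\left(Y,X \right)} = \left(- 8 X + 7 Y\right) + Y = - 8 X + 8 Y$)
$V{\left(E,M \right)} = 8 - E$
$\left(V{\left(76,h{\left(-11,-1 \right)} \right)} - 21509\right) - 18852 = \left(\left(8 - 76\right) - 21509\right) - 18852 = \left(-68 - 21509\right) - 18852 = -21577 - 18852 = -40429$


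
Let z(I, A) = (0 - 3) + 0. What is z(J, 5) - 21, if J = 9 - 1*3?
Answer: -24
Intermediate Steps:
J = 6 (J = 9 - 3 = 6)
z(I, A) = -3 (z(I, A) = -3 + 0 = -3)
z(J, 5) - 21 = -3 - 21 = -24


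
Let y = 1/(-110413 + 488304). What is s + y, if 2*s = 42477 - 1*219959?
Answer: -33534425230/377891 ≈ -88741.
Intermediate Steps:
y = 1/377891 ≈ 2.6463e-6
s = -88741 (s = (42477 - 1*219959)/2 = (42477 - 219959)/2 = (½)*(-177482) = -88741)
s + y = -88741 + 1/377891 = -33534425230/377891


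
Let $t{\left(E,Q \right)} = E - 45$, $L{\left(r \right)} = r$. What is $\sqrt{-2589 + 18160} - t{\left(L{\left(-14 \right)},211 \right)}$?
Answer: $59 + \sqrt{15571} \approx 183.78$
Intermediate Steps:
$t{\left(E,Q \right)} = -45 + E$
$\sqrt{-2589 + 18160} - t{\left(L{\left(-14 \right)},211 \right)} = \sqrt{-2589 + 18160} - \left(-45 - 14\right) = \sqrt{15571} - -59 = \sqrt{15571} + 59 = 59 + \sqrt{15571}$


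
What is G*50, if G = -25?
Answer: -1250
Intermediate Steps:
G*50 = -25*50 = -1250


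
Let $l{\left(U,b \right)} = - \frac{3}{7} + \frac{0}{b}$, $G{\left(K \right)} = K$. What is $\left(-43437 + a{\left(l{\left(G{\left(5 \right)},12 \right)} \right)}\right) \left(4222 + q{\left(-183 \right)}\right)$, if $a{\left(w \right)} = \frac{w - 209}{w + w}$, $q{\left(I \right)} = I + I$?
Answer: $- \frac{499652768}{3} \approx -1.6655 \cdot 10^{8}$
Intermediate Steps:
$q{\left(I \right)} = 2 I$
$l{\left(U,b \right)} = - \frac{3}{7}$ ($l{\left(U,b \right)} = \left(-3\right) \frac{1}{7} + 0 = - \frac{3}{7} + 0 = - \frac{3}{7}$)
$a{\left(w \right)} = \frac{-209 + w}{2 w}$
$\left(-43437 + a{\left(l{\left(G{\left(5 \right)},12 \right)} \right)}\right) \left(4222 + q{\left(-183 \right)}\right) = \left(-43437 + \frac{-209 - \frac{3}{7}}{2 \left(- \frac{3}{7}\right)}\right) \left(4222 + 2 \left(-183\right)\right) = \left(-43437 + \frac{1}{2} \left(- \frac{7}{3}\right) \left(- \frac{1466}{7}\right)\right) \left(4222 - 366\right) = \left(-43437 + \frac{733}{3}\right) 3856 = \left(- \frac{129578}{3}\right) 3856 = - \frac{499652768}{3}$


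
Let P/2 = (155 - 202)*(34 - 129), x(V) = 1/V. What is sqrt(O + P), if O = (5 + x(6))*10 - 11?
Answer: 116*sqrt(6)/3 ≈ 94.714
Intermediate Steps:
x(V) = 1/V
P = 8930 (P = 2*((155 - 202)*(34 - 129)) = 2*(-47*(-95)) = 2*4465 = 8930)
O = 122/3 (O = (5 + 1/6)*10 - 11 = (31/6)*10 - 11 = 155/3 - 11 = 122/3 ≈ 40.667)
sqrt(O + P) = sqrt(122/3 + 8930) = sqrt(26912/3) = 116*sqrt(6)/3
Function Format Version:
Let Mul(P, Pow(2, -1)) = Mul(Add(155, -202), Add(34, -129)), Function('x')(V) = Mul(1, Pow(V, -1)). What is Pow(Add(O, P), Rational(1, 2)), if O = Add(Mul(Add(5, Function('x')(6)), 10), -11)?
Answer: Mul(Rational(116, 3), Pow(6, Rational(1, 2))) ≈ 94.714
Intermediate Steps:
Function('x')(V) = Pow(V, -1)
P = 8930 (P = Mul(2, Mul(Add(155, -202), Add(34, -129))) = Mul(2, Mul(-47, -95)) = Mul(2, 4465) = 8930)
O = Rational(122, 3) (O = Add(Mul(Add(5, Pow(6, -1)), 10), -11) = Add(Mul(Add(5, Rational(1, 6)), 10), -11) = Add(Mul(Rational(31, 6), 10), -11) = Add(Rational(155, 3), -11) = Rational(122, 3) ≈ 40.667)
Pow(Add(O, P), Rational(1, 2)) = Pow(Add(Rational(122, 3), 8930), Rational(1, 2)) = Pow(Rational(26912, 3), Rational(1, 2)) = Mul(Rational(116, 3), Pow(6, Rational(1, 2)))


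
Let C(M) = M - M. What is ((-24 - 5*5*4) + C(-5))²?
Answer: 15376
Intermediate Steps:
C(M) = 0
((-24 - 5*5*4) + C(-5))² = ((-24 - 5*5*4) + 0)² = ((-24 - 25*4) + 0)² = ((-24 - 100) + 0)² = (-124 + 0)² = (-124)² = 15376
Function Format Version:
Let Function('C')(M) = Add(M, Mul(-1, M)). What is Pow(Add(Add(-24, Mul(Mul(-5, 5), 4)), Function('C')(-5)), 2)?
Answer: 15376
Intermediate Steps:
Function('C')(M) = 0
Pow(Add(Add(-24, Mul(Mul(-5, 5), 4)), Function('C')(-5)), 2) = Pow(Add(Add(-24, Mul(Mul(-5, 5), 4)), 0), 2) = Pow(Add(Add(-24, Mul(-25, 4)), 0), 2) = Pow(Add(Add(-24, -100), 0), 2) = Pow(Add(-124, 0), 2) = Pow(-124, 2) = 15376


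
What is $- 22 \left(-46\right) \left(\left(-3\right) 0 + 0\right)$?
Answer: $0$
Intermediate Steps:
$- 22 \left(-46\right) \left(\left(-3\right) 0 + 0\right) = - \left(-1012\right) \left(0 + 0\right) = - \left(-1012\right) 0 = \left(-1\right) 0 = 0$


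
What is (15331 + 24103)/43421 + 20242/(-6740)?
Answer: -306571361/146328770 ≈ -2.0951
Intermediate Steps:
(15331 + 24103)/43421 + 20242/(-6740) = 39434*(1/43421) + 20242*(-1/6740) = 39434/43421 - 10121/3370 = -306571361/146328770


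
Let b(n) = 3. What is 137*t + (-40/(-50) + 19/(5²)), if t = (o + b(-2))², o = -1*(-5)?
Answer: 219239/25 ≈ 8769.6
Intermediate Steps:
o = 5
t = 64 (t = (5 + 3)² = 8² = 64)
137*t + (-40/(-50) + 19/(5²)) = 137*64 + (-40/(-50) + 19/(5²)) = 8768 + (-40*(-1/50) + 19/25) = 8768 + (⅘ + 19*(1/25)) = 8768 + (⅘ + 19/25) = 8768 + 39/25 = 219239/25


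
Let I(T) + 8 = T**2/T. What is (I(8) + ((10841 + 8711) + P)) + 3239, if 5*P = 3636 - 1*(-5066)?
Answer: 122657/5 ≈ 24531.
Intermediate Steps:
P = 8702/5 (P = (3636 - 1*(-5066))/5 = (3636 + 5066)/5 = (1/5)*8702 = 8702/5 ≈ 1740.4)
I(T) = -8 + T (I(T) = -8 + T**2/T = -8 + T)
(I(8) + ((10841 + 8711) + P)) + 3239 = ((-8 + 8) + ((10841 + 8711) + 8702/5)) + 3239 = (0 + (19552 + 8702/5)) + 3239 = (0 + 106462/5) + 3239 = 106462/5 + 3239 = 122657/5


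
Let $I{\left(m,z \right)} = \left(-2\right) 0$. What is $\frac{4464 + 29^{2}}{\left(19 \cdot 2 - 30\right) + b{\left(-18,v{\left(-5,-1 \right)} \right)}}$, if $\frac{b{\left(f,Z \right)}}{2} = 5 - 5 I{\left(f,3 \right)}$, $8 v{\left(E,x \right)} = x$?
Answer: $\frac{5305}{18} \approx 294.72$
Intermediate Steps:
$I{\left(m,z \right)} = 0$
$v{\left(E,x \right)} = \frac{x}{8}$
$b{\left(f,Z \right)} = 10$ ($b{\left(f,Z \right)} = 2 \left(5 - 0\right) = 2 \left(5 + 0\right) = 2 \cdot 5 = 10$)
$\frac{4464 + 29^{2}}{\left(19 \cdot 2 - 30\right) + b{\left(-18,v{\left(-5,-1 \right)} \right)}} = \frac{4464 + 29^{2}}{\left(19 \cdot 2 - 30\right) + 10} = \frac{4464 + 841}{\left(38 - 30\right) + 10} = \frac{5305}{8 + 10} = \frac{5305}{18}$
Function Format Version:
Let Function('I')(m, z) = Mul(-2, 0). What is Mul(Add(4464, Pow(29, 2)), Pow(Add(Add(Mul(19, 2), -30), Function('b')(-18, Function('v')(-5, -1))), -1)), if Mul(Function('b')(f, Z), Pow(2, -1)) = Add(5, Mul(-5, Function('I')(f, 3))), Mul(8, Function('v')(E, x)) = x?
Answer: Rational(5305, 18) ≈ 294.72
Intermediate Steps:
Function('I')(m, z) = 0
Function('v')(E, x) = Mul(Rational(1, 8), x)
Function('b')(f, Z) = 10 (Function('b')(f, Z) = Mul(2, Add(5, Mul(-5, 0))) = Mul(2, Add(5, 0)) = Mul(2, 5) = 10)
Mul(Add(4464, Pow(29, 2)), Pow(Add(Add(Mul(19, 2), -30), Function('b')(-18, Function('v')(-5, -1))), -1)) = Mul(Add(4464, Pow(29, 2)), Pow(Add(Add(Mul(19, 2), -30), 10), -1)) = Mul(Add(4464, 841), Pow(Add(Add(38, -30), 10), -1)) = Mul(5305, Pow(Add(8, 10), -1)) = Mul(5305, Pow(18, -1)) = Mul(5305, Rational(1, 18)) = Rational(5305, 18)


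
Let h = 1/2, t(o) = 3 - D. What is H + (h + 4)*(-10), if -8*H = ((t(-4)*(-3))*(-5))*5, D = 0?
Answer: -585/8 ≈ -73.125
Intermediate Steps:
t(o) = 3 (t(o) = 3 - 1*0 = 3 + 0 = 3)
h = ½ ≈ 0.50000
H = -225/8 (H = -(3*(-3))*(-5)*5/8 = -(-9*(-5))*5/8 = -45*5/8 = -⅛*225 = -225/8 ≈ -28.125)
H + (h + 4)*(-10) = -225/8 + (½ + 4)*(-10) = -225/8 + (9/2)*(-10) = -225/8 - 45 = -585/8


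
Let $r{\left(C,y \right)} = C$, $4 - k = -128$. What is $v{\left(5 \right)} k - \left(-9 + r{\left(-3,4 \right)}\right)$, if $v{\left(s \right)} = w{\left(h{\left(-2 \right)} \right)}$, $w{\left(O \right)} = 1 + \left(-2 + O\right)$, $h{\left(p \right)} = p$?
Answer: $-384$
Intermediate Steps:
$k = 132$ ($k = 4 - -128 = 4 + 128 = 132$)
$w{\left(O \right)} = -1 + O$
$v{\left(s \right)} = -3$ ($v{\left(s \right)} = -1 - 2 = -3$)
$v{\left(5 \right)} k - \left(-9 + r{\left(-3,4 \right)}\right) = \left(-3\right) 132 + \left(9 - -3\right) = -396 + \left(9 + 3\right) = -396 + 12 = -384$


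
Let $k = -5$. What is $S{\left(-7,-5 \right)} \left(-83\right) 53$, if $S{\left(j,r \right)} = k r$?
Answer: $-109975$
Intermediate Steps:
$S{\left(j,r \right)} = - 5 r$
$S{\left(-7,-5 \right)} \left(-83\right) 53 = \left(-5\right) \left(-5\right) \left(-83\right) 53 = 25 \left(-83\right) 53 = \left(-2075\right) 53 = -109975$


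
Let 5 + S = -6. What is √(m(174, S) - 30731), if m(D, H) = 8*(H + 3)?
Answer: I*√30795 ≈ 175.49*I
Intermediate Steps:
S = -11 (S = -5 - 6 = -11)
m(D, H) = 24 + 8*H (m(D, H) = 8*(3 + H) = 24 + 8*H)
√(m(174, S) - 30731) = √((24 + 8*(-11)) - 30731) = √((24 - 88) - 30731) = √(-64 - 30731) = √(-30795) = I*√30795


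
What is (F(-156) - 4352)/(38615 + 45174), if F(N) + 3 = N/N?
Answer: -4354/83789 ≈ -0.051964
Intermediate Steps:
F(N) = -2 (F(N) = -3 + N/N = -3 + 1 = -2)
(F(-156) - 4352)/(38615 + 45174) = (-2 - 4352)/(38615 + 45174) = -4354/83789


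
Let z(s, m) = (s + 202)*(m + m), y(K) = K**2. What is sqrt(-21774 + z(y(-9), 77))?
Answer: 4*sqrt(1363) ≈ 147.68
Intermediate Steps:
z(s, m) = 2*m*(202 + s) (z(s, m) = (202 + s)*(2*m) = 2*m*(202 + s))
sqrt(-21774 + z(y(-9), 77)) = sqrt(-21774 + 2*77*(202 + (-9)**2)) = sqrt(-21774 + 2*77*(202 + 81)) = sqrt(-21774 + 2*77*283) = sqrt(-21774 + 43582) = sqrt(21808) = 4*sqrt(1363)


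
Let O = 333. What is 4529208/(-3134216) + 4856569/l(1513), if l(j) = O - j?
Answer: -1903360091293/462296860 ≈ -4117.2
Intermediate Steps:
l(j) = 333 - j
4529208/(-3134216) + 4856569/l(1513) = 4529208/(-3134216) + 4856569/(333 - 1*1513) = 4529208*(-1/3134216) + 4856569/(333 - 1513) = -566151/391777 + 4856569/(-1180) = -566151/391777 + 4856569*(-1/1180) = -566151/391777 - 4856569/1180 = -1903360091293/462296860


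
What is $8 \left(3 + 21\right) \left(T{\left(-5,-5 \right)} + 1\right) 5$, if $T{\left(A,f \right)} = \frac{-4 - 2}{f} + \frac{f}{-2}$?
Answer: $4512$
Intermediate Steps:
$T{\left(A,f \right)} = - \frac{6}{f} - \frac{f}{2}$ ($T{\left(A,f \right)} = \frac{-4 - 2}{f} + f \left(- \frac{1}{2}\right) = - \frac{6}{f} - \frac{f}{2}$)
$8 \left(3 + 21\right) \left(T{\left(-5,-5 \right)} + 1\right) 5 = 8 \left(3 + 21\right) \left(\left(- \frac{6}{-5} - - \frac{5}{2}\right) + 1\right) 5 = 8 \cdot 24 \left(\left(\left(-6\right) \left(- \frac{1}{5}\right) + \frac{5}{2}\right) + 1\right) 5 = 192 \left(\left(\frac{6}{5} + \frac{5}{2}\right) + 1\right) 5 = 192 \left(\frac{37}{10} + 1\right) 5 = 192 \cdot \frac{47}{10} \cdot 5 = 192 \cdot \frac{47}{2} = 4512$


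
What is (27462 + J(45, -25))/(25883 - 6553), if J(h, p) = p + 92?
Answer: 27529/19330 ≈ 1.4242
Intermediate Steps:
J(h, p) = 92 + p
(27462 + J(45, -25))/(25883 - 6553) = (27462 + (92 - 25))/(25883 - 6553) = (27462 + 67)/19330 = 27529*(1/19330) = 27529/19330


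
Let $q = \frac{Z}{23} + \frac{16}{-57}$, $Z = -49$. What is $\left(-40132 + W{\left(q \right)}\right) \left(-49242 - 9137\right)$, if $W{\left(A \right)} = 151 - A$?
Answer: $\frac{3059756061470}{1311} \approx 2.3339 \cdot 10^{9}$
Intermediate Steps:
$q = - \frac{3161}{1311}$ ($q = - \frac{49}{23} + \frac{16}{-57} = \left(-49\right) \frac{1}{23} + 16 \left(- \frac{1}{57}\right) = - \frac{49}{23} - \frac{16}{57} = - \frac{3161}{1311} \approx -2.4111$)
$\left(-40132 + W{\left(q \right)}\right) \left(-49242 - 9137\right) = \left(-40132 + \left(151 - - \frac{3161}{1311}\right)\right) \left(-49242 - 9137\right) = \left(-40132 + \left(151 + \frac{3161}{1311}\right)\right) \left(-58379\right) = \left(-40132 + \frac{201122}{1311}\right) \left(-58379\right) = \left(- \frac{52411930}{1311}\right) \left(-58379\right) = \frac{3059756061470}{1311}$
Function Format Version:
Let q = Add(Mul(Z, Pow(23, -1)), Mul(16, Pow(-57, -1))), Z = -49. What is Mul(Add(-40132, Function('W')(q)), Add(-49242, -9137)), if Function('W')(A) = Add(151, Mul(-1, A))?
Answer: Rational(3059756061470, 1311) ≈ 2.3339e+9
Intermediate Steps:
q = Rational(-3161, 1311) (q = Add(Mul(-49, Pow(23, -1)), Mul(16, Pow(-57, -1))) = Add(Mul(-49, Rational(1, 23)), Mul(16, Rational(-1, 57))) = Add(Rational(-49, 23), Rational(-16, 57)) = Rational(-3161, 1311) ≈ -2.4111)
Mul(Add(-40132, Function('W')(q)), Add(-49242, -9137)) = Mul(Add(-40132, Add(151, Mul(-1, Rational(-3161, 1311)))), Add(-49242, -9137)) = Mul(Add(-40132, Add(151, Rational(3161, 1311))), -58379) = Mul(Add(-40132, Rational(201122, 1311)), -58379) = Mul(Rational(-52411930, 1311), -58379) = Rational(3059756061470, 1311)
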